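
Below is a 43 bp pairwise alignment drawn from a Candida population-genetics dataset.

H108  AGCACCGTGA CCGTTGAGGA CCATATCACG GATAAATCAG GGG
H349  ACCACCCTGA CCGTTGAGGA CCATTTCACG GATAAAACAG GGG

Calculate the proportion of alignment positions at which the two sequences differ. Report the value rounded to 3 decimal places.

Differing sites — 2:G/C; 7:G/C; 25:A/T; 37:T/A.
There are 4 differences over 43 sites, so p = 4/43 = 0.093.

0.093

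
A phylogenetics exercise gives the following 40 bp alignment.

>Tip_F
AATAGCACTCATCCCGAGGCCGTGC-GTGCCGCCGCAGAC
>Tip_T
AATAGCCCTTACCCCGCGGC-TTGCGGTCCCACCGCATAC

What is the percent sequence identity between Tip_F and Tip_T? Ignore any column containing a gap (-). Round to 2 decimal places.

78.95%

Excluding the 2 gap columns leaves 38 comparable sites.
The sequences differ at positions 7 (A/C), 10 (C/T), 12 (T/C), 17 (A/C), 22 (G/T), 29 (G/C), 32 (G/A), 38 (G/T).
30 of the 38 comparable sites match, so the percent identity is 30/38 × 100 = 78.95%.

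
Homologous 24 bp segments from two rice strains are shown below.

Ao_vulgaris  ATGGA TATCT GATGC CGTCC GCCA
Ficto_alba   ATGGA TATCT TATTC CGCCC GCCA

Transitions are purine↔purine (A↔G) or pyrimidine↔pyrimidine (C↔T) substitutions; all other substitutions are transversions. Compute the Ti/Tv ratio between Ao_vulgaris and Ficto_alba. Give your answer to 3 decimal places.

Differing sites — 11:G/T (Tv); 14:G/T (Tv); 18:T/C (Ti).
Of the 3 differences, 1 transition and 2 transversions, so Ti/Tv = 1/2 = 0.500.

0.500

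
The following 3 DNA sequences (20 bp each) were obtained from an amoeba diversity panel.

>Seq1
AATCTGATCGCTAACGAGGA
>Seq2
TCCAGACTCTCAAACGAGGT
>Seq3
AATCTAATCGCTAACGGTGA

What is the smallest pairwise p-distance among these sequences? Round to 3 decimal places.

0.150

Pairwise Hamming distances:
  Seq1 vs Seq2: 10
  Seq1 vs Seq3: 3
  Seq2 vs Seq3: 11
The smallest is 3 mismatches, between Seq1 and Seq3; p = 3/20 = 0.150.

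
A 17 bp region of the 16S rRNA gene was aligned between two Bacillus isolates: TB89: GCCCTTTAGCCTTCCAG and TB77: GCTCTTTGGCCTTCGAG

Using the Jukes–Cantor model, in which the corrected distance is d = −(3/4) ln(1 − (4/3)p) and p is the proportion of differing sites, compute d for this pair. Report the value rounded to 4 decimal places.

Differing sites — 3:C/T; 8:A/G; 15:C/G.
p = 3/17 = 0.176471.
d = −0.75 · ln(1 − (4/3)·0.176471) = −0.75 · ln(0.764705) = −0.75 · (-0.268265) = 0.2012.

0.2012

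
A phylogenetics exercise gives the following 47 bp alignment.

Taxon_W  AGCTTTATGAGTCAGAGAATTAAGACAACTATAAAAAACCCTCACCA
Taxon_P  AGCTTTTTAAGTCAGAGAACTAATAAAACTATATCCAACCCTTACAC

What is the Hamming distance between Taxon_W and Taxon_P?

11

Mismatches occur at site 7 (A/T), site 9 (G/A), site 20 (T/C), site 24 (G/T), site 26 (C/A), site 34 (A/T), site 35 (A/C), site 36 (A/C), site 43 (C/T), site 46 (C/A), site 47 (A/C).
That gives 11 mismatches out of 47 aligned sites, so the Hamming distance is 11.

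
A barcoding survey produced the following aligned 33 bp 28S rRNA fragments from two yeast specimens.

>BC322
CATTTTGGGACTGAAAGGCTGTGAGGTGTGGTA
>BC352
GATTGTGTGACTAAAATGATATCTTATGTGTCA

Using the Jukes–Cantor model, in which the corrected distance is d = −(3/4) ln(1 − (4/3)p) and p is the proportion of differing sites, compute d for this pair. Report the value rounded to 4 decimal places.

0.5587

Differing sites — 1:C/G; 5:T/G; 8:G/T; 13:G/A; 17:G/T; 19:C/A; 21:G/A; 23:G/C; 24:A/T; 25:G/T; 26:G/A; 31:G/T; 32:T/C.
p = 13/33 = 0.393939.
d = −0.75 · ln(1 − (4/3)·0.393939) = −0.75 · ln(0.474748) = −0.75 · (-0.744971) = 0.5587.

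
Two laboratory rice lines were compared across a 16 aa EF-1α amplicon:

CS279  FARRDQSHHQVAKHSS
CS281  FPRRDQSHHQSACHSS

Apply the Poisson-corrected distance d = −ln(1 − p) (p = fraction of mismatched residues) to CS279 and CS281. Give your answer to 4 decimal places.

0.2076

The sequences differ at positions 2 (A/P), 11 (V/S), 13 (K/C).
p = 3/16 = 0.187500.
d = −ln(1 − 0.187500) = −ln(0.812500) = 0.2076.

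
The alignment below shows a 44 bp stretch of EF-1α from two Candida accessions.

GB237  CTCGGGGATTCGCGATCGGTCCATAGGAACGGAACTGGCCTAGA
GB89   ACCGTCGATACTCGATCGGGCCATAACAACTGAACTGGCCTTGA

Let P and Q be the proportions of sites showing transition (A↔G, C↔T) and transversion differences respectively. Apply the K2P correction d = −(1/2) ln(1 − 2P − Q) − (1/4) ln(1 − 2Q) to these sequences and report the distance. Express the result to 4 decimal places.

Differing sites — 1:C/A (Tv); 2:T/C (Ti); 5:G/T (Tv); 6:G/C (Tv); 10:T/A (Tv); 12:G/T (Tv); 20:T/G (Tv); 26:G/A (Ti); 27:G/C (Tv); 31:G/T (Tv); 42:A/T (Tv).
Of the 11 differences, 2 transitions and 9 transversions over 44 sites: P = 2/44 = 0.045455, Q = 9/44 = 0.204545.
d = −0.5·ln(0.704545) − 0.25·ln(0.590910) = −0.5·(-0.350203) − 0.25·(-0.526092) = 0.3066.

0.3066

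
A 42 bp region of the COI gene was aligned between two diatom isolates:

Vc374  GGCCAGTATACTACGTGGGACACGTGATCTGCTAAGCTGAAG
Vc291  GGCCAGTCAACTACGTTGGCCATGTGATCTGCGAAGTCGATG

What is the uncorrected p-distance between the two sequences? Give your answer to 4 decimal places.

Differing sites — 8:A/C; 9:T/A; 17:G/T; 20:A/C; 23:C/T; 33:T/G; 37:C/T; 38:T/C; 41:A/T.
There are 9 differences over 42 sites, so p = 9/42 = 0.2143.

0.2143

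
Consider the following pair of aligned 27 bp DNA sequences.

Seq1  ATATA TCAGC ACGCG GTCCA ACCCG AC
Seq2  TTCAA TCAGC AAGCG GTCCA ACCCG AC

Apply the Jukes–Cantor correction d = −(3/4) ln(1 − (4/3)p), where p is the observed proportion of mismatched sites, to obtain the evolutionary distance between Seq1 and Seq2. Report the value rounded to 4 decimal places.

Differing sites — 1:A/T; 3:A/C; 4:T/A; 12:C/A.
p = 4/27 = 0.148148.
d = −0.75 · ln(1 − (4/3)·0.148148) = −0.75 · ln(0.802469) = −0.75 · (-0.220062) = 0.1650.

0.1650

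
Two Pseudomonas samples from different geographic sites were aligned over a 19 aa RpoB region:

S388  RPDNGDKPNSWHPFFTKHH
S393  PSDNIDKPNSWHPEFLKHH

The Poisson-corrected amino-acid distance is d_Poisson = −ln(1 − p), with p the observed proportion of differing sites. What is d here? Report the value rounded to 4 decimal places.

0.3054

Differing sites — 1:R/P; 2:P/S; 5:G/I; 14:F/E; 16:T/L.
p = 5/19 = 0.263158.
d = −ln(1 − 0.263158) = −ln(0.736842) = 0.3054.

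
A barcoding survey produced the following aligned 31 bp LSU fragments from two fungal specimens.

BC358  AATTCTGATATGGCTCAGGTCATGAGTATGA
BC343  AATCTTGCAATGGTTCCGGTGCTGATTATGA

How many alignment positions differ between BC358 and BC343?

9

Differing sites — 4:T/C; 5:C/T; 8:A/C; 9:T/A; 14:C/T; 17:A/C; 21:C/G; 22:A/C; 26:G/T.
That gives 9 mismatches out of 31 aligned sites, so the Hamming distance is 9.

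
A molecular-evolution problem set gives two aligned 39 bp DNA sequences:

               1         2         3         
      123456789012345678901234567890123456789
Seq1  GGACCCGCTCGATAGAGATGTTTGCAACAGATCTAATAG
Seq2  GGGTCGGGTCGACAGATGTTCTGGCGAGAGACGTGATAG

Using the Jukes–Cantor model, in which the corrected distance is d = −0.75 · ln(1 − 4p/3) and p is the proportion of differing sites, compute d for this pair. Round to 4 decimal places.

0.5393

Differing sites — 3:A/G; 4:C/T; 6:C/G; 8:C/G; 13:T/C; 17:G/T; 18:A/G; 20:G/T; 21:T/C; 23:T/G; 26:A/G; 28:C/G; 32:T/C; 33:C/G; 35:A/G.
p = 15/39 = 0.384615.
d = −0.75 · ln(1 − (4/3)·0.384615) = −0.75 · ln(0.487180) = −0.75 · (-0.719122) = 0.5393.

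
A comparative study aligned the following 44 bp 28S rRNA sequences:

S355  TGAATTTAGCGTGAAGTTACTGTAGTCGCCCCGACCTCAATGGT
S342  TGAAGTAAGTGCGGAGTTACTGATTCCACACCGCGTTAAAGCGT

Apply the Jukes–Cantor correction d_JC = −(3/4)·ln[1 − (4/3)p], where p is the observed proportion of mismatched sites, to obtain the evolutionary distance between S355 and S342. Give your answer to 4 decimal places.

0.5429

The sequences differ at positions 5 (T/G), 7 (T/A), 10 (C/T), 12 (T/C), 14 (A/G), 23 (T/A), 24 (A/T), 25 (G/T), 26 (T/C), 28 (G/A), 30 (C/A), 34 (A/C), 35 (C/G), 36 (C/T), 38 (C/A), 41 (T/G), 42 (G/C).
p = 17/44 = 0.386364.
d = −0.75 · ln(1 − (4/3)·0.386364) = −0.75 · ln(0.484848) = −0.75 · (-0.723920) = 0.5429.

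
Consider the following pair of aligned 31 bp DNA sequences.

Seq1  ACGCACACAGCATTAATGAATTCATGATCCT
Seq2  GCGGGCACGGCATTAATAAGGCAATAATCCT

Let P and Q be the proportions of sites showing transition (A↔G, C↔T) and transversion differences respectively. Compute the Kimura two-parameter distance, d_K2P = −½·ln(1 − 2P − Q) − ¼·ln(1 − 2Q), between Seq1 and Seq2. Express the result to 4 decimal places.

Mismatches occur at site 1 (A↔G, transition), site 4 (C↔G, transversion), site 5 (A↔G, transition), site 9 (A↔G, transition), site 18 (G↔A, transition), site 20 (A↔G, transition), site 21 (T↔G, transversion), site 22 (T↔C, transition), site 23 (C↔A, transversion), site 26 (G↔A, transition).
Of the 10 differences, 7 transitions and 3 transversions over 31 sites: P = 7/31 = 0.225806, Q = 3/31 = 0.096774.
d = −0.5·ln(0.451614) − 0.25·ln(0.806452) = −0.5·(-0.794927) − 0.25·(-0.215111) = 0.4512.

0.4512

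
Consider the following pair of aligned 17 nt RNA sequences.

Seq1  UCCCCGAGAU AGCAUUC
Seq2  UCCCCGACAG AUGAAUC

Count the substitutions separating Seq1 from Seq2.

5

Differing sites — 8:G/C; 10:U/G; 12:G/U; 13:C/G; 15:U/A.
That gives 5 mismatches out of 17 aligned sites, so the Hamming distance is 5.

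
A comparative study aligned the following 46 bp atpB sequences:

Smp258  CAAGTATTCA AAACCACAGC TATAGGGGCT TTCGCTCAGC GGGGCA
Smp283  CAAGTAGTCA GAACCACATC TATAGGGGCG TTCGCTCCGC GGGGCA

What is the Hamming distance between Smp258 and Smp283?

The sequences differ at positions 7 (T/G), 11 (A/G), 19 (G/T), 30 (T/G), 38 (A/C).
That gives 5 mismatches out of 46 aligned sites, so the Hamming distance is 5.

5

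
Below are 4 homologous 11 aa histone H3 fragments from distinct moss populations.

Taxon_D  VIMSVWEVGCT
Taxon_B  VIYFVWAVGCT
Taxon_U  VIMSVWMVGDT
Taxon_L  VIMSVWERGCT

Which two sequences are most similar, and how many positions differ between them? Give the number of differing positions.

Pairwise Hamming distances:
  Taxon_D vs Taxon_B: 3
  Taxon_D vs Taxon_U: 2
  Taxon_D vs Taxon_L: 1
  Taxon_B vs Taxon_U: 4
  Taxon_B vs Taxon_L: 4
  Taxon_U vs Taxon_L: 3
The smallest is 1, between Taxon_D and Taxon_L.

1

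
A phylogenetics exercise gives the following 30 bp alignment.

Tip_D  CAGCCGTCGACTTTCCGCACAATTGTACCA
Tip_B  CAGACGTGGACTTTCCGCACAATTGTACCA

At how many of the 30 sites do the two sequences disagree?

2

Differing sites — 4:C/A; 8:C/G.
That gives 2 mismatches out of 30 aligned sites, so the Hamming distance is 2.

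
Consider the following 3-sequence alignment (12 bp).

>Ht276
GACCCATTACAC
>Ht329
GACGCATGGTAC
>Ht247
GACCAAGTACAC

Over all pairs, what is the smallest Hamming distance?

Pairwise Hamming distances:
  Ht276 vs Ht329: 4
  Ht276 vs Ht247: 2
  Ht329 vs Ht247: 6
The smallest is 2, between Ht276 and Ht247.

2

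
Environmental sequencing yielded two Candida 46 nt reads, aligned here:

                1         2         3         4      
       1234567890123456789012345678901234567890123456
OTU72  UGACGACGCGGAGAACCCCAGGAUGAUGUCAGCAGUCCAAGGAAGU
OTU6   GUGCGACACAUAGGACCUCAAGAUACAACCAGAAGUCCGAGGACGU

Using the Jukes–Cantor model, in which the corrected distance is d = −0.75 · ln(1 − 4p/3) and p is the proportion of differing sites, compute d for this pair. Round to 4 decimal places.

Mismatches occur at site 1 (U/G), site 2 (G/U), site 3 (A/G), site 8 (G/A), site 10 (G/A), site 11 (G/U), site 14 (A/G), site 18 (C/U), site 21 (G/A), site 25 (G/A), site 26 (A/C), site 27 (U/A), site 28 (G/A), site 29 (U/C), site 33 (C/A), site 39 (A/G), site 44 (A/C).
p = 17/46 = 0.369565.
d = −0.75 · ln(1 − (4/3)·0.369565) = −0.75 · ln(0.507247) = −0.75 · (-0.678757) = 0.5091.

0.5091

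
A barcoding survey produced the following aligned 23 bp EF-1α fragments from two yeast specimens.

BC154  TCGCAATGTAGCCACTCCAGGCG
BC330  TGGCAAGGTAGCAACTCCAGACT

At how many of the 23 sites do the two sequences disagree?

Mismatches occur at site 2 (C/G), site 7 (T/G), site 13 (C/A), site 21 (G/A), site 23 (G/T).
That gives 5 mismatches out of 23 aligned sites, so the Hamming distance is 5.

5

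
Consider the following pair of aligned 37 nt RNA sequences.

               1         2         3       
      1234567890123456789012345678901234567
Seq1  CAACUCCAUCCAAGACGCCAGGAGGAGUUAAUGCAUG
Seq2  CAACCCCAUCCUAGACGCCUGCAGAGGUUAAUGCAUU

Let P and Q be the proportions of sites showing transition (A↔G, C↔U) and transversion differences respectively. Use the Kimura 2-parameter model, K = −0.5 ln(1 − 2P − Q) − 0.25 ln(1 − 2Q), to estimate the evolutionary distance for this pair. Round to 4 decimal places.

0.2184

Differing sites — 5:U/C (Ti); 12:A/U (Tv); 20:A/U (Tv); 22:G/C (Tv); 25:G/A (Ti); 26:A/G (Ti); 37:G/U (Tv).
Of the 7 differences, 3 transitions and 4 transversions over 37 sites: P = 3/37 = 0.081081, Q = 4/37 = 0.108108.
d = −0.5·ln(0.729730) − 0.25·ln(0.783784) = −0.5·(-0.315081) − 0.25·(-0.243622) = 0.2184.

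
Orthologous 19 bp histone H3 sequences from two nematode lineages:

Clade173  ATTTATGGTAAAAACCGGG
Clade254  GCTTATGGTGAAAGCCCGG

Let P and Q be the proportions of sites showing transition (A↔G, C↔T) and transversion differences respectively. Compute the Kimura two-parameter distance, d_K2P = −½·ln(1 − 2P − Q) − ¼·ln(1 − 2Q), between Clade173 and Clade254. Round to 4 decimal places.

0.3487

The sequences differ at positions 1 (A/G, transition), 2 (T/C, transition), 10 (A/G, transition), 14 (A/G, transition), 17 (G/C, transversion).
Of the 5 differences, 4 transitions and 1 transversion over 19 sites: P = 4/19 = 0.210526, Q = 1/19 = 0.052632.
d = −0.5·ln(0.526316) − 0.25·ln(0.894736) = −0.5·(-0.641853) − 0.25·(-0.111227) = 0.3487.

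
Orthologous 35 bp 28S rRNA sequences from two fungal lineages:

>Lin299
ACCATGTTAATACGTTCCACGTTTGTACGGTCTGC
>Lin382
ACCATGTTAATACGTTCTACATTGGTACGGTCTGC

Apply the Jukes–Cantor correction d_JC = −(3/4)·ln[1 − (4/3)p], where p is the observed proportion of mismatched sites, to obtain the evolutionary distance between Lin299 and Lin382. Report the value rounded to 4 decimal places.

0.0910

The sequences differ at positions 18 (C/T), 21 (G/A), 24 (T/G).
p = 3/35 = 0.085714.
d = −0.75 · ln(1 − (4/3)·0.085714) = −0.75 · ln(0.885715) = −0.75 · (-0.121360) = 0.0910.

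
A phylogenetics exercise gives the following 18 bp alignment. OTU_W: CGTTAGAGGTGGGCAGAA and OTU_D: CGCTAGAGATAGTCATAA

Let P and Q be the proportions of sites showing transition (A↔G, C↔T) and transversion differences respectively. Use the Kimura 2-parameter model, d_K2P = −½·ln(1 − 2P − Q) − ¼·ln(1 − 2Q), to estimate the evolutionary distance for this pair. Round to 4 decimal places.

Differing sites — 3:T/C (Ti); 9:G/A (Ti); 11:G/A (Ti); 13:G/T (Tv); 16:G/T (Tv).
Of the 5 differences, 3 transitions and 2 transversions over 18 sites: P = 3/18 = 0.166667, Q = 2/18 = 0.111111.
d = −0.5·ln(0.555555) − 0.25·ln(0.777778) = −0.5·(-0.587788) − 0.25·(-0.251314) = 0.3567.

0.3567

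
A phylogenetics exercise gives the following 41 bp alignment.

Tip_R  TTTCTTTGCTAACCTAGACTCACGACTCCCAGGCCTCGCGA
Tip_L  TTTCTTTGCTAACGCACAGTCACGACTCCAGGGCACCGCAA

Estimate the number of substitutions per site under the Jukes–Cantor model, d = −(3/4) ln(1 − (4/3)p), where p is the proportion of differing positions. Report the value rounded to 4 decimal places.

0.2597

The sequences differ at positions 14 (C/G), 15 (T/C), 17 (G/C), 19 (C/G), 30 (C/A), 31 (A/G), 35 (C/A), 36 (T/C), 40 (G/A).
p = 9/41 = 0.219512.
d = −0.75 · ln(1 − (4/3)·0.219512) = −0.75 · ln(0.707317) = −0.75 · (-0.346276) = 0.2597.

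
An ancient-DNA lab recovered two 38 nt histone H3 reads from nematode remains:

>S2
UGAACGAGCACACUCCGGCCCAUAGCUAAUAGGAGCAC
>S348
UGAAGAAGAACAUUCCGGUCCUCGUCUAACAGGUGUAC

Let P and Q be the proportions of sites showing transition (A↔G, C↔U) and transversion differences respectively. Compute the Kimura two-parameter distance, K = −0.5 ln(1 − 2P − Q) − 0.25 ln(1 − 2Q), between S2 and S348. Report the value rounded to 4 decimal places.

Mismatches occur at site 5 (C↔G, transversion), site 6 (G↔A, transition), site 9 (C↔A, transversion), site 13 (C↔U, transition), site 19 (C↔U, transition), site 22 (A↔U, transversion), site 23 (U↔C, transition), site 24 (A↔G, transition), site 25 (G↔U, transversion), site 30 (U↔C, transition), site 34 (A↔U, transversion), site 36 (C↔U, transition).
Of the 12 differences, 7 transitions and 5 transversions over 38 sites: P = 7/38 = 0.184211, Q = 5/38 = 0.131579.
d = −0.5·ln(0.499999) − 0.25·ln(0.736842) = −0.5·(-0.693149) − 0.25·(-0.305382) = 0.4229.

0.4229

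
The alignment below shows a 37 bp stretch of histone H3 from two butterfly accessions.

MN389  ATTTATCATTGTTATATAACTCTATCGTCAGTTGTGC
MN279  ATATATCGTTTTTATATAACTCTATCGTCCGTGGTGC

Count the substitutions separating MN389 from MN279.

Mismatches occur at site 3 (T→A), site 8 (A→G), site 11 (G→T), site 30 (A→C), site 33 (T→G).
That gives 5 mismatches out of 37 aligned sites, so the Hamming distance is 5.

5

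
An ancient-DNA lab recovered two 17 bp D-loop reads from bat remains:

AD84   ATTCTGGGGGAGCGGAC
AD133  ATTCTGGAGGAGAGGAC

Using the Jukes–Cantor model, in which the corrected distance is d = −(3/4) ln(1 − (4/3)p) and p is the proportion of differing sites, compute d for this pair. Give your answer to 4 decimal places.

0.1280

The sequences differ at positions 8 (G/A), 13 (C/A).
p = 2/17 = 0.117647.
d = −0.75 · ln(1 − (4/3)·0.117647) = −0.75 · ln(0.843137) = −0.75 · (-0.170626) = 0.1280.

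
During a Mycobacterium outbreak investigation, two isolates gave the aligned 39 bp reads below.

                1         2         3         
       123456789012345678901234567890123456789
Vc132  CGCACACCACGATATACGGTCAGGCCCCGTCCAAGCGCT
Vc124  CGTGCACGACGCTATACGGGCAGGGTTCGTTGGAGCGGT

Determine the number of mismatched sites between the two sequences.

12

Differing sites — 3:C/T; 4:A/G; 8:C/G; 12:A/C; 20:T/G; 25:C/G; 26:C/T; 27:C/T; 31:C/T; 32:C/G; 33:A/G; 38:C/G.
That gives 12 mismatches out of 39 aligned sites, so the Hamming distance is 12.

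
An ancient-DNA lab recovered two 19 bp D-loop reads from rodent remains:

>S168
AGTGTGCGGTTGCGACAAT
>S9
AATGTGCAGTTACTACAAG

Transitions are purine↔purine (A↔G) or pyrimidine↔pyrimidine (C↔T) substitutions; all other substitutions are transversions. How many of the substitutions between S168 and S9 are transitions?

The sequences differ at positions 2 (G/A, transition), 8 (G/A, transition), 12 (G/A, transition), 14 (G/T, transversion), 19 (T/G, transversion).
Of the 5 differences, 3 transitions and 2 transversions, so the answer is 3.

3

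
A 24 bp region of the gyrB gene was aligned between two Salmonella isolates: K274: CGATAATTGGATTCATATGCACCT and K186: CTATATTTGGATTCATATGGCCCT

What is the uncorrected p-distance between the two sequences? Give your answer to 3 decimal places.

0.167

Differing sites — 2:G/T; 6:A/T; 20:C/G; 21:A/C.
There are 4 differences over 24 sites, so p = 4/24 = 0.167.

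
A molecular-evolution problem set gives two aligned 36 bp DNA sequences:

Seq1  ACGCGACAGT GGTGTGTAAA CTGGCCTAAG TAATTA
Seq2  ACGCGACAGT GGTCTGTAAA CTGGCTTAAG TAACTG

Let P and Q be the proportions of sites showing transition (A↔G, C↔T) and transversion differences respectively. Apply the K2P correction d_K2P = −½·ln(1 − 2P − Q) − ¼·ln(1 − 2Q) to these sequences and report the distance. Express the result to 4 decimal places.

0.1224

Differing sites — 14:G/C (Tv); 26:C/T (Ti); 34:T/C (Ti); 36:A/G (Ti).
Of the 4 differences, 3 transitions and 1 transversion over 36 sites: P = 3/36 = 0.083333, Q = 1/36 = 0.027778.
d = −0.5·ln(0.805556) − 0.25·ln(0.944444) = −0.5·(-0.216223) − 0.25·(-0.057159) = 0.1224.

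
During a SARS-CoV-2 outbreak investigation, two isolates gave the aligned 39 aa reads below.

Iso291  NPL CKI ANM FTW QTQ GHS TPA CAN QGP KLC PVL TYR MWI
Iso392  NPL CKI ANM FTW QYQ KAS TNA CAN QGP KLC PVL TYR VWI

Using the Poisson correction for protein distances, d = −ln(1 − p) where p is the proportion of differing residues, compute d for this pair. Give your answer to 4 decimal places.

Differing sites — 14:T/Y; 16:G/K; 17:H/A; 20:P/N; 37:M/V.
p = 5/39 = 0.128205.
d = −ln(1 − 0.128205) = −ln(0.871795) = 0.1372.

0.1372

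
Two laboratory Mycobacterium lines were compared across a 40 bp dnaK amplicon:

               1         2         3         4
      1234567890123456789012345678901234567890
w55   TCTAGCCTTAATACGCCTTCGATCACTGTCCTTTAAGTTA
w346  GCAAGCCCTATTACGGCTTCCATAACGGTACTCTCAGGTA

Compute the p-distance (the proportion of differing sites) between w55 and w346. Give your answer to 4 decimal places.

0.3000

Mismatches occur at site 1 (T↔G), site 3 (T↔A), site 8 (T↔C), site 11 (A↔T), site 16 (C↔G), site 21 (G↔C), site 24 (C↔A), site 27 (T↔G), site 30 (C↔A), site 33 (T↔C), site 35 (A↔C), site 38 (T↔G).
There are 12 differences over 40 sites, so p = 12/40 = 0.3000.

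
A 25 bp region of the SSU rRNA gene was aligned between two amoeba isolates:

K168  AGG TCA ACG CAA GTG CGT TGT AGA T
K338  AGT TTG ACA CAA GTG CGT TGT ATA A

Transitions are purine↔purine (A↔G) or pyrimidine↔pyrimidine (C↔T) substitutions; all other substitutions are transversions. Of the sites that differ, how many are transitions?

Mismatches occur at site 3 (G/T, transversion), site 5 (C/T, transition), site 6 (A/G, transition), site 9 (G/A, transition), site 23 (G/T, transversion), site 25 (T/A, transversion).
Of the 6 differences, 3 transitions and 3 transversions, so the answer is 3.

3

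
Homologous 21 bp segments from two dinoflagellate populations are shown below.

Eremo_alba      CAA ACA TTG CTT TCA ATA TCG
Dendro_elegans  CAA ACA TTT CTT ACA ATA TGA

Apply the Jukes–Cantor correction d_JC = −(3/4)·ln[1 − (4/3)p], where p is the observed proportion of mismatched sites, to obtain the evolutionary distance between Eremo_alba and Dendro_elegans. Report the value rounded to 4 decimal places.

Mismatches occur at site 9 (G↔T), site 13 (T↔A), site 20 (C↔G), site 21 (G↔A).
p = 4/21 = 0.190476.
d = −0.75 · ln(1 − (4/3)·0.190476) = −0.75 · ln(0.746032) = −0.75 · (-0.292987) = 0.2197.

0.2197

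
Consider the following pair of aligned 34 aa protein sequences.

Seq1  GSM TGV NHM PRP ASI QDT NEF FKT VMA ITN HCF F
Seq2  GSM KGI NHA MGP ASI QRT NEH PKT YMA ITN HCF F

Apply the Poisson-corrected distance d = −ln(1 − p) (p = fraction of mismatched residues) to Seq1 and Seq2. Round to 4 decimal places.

0.3075

Mismatches occur at site 4 (T/K), site 6 (V/I), site 9 (M/A), site 10 (P/M), site 11 (R/G), site 17 (D/R), site 21 (F/H), site 22 (F/P), site 25 (V/Y).
p = 9/34 = 0.264706.
d = −ln(1 − 0.264706) = −ln(0.735294) = 0.3075.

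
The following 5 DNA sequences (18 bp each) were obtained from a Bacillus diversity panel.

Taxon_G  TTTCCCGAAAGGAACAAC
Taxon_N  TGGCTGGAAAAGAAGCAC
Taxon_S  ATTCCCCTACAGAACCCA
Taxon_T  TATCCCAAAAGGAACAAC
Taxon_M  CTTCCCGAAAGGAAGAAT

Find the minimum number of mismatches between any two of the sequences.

2

Pairwise Hamming distances:
  Taxon_G vs Taxon_N: 7
  Taxon_G vs Taxon_S: 8
  Taxon_G vs Taxon_T: 2
  Taxon_G vs Taxon_M: 3
  Taxon_N vs Taxon_S: 11
  Taxon_N vs Taxon_T: 8
  Taxon_N vs Taxon_M: 8
  Taxon_S vs Taxon_T: 9
  Taxon_S vs Taxon_M: 9
  Taxon_T vs Taxon_M: 5
The smallest is 2, between Taxon_G and Taxon_T.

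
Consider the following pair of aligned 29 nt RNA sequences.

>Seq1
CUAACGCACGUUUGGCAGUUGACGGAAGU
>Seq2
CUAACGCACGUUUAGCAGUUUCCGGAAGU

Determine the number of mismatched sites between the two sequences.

3

The sequences differ at positions 14 (G/A), 21 (G/U), 22 (A/C).
That gives 3 mismatches out of 29 aligned sites, so the Hamming distance is 3.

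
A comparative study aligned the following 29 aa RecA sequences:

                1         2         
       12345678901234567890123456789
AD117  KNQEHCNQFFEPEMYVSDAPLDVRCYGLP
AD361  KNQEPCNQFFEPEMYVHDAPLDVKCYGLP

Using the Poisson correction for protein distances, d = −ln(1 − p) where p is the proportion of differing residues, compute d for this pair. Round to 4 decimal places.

Mismatches occur at site 5 (H→P), site 17 (S→H), site 24 (R→K).
p = 3/29 = 0.103448.
d = −ln(1 − 0.103448) = −ln(0.896552) = 0.1092.

0.1092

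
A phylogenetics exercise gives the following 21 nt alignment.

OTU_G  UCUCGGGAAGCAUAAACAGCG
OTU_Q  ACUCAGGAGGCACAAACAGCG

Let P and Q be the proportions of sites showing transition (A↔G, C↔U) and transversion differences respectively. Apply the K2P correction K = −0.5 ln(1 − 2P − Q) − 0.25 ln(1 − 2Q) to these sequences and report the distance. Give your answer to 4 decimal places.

0.2278

Differing sites — 1:U/A (Tv); 5:G/A (Ti); 9:A/G (Ti); 13:U/C (Ti).
Of the 4 differences, 3 transitions and 1 transversion over 21 sites: P = 3/21 = 0.142857, Q = 1/21 = 0.047619.
d = −0.5·ln(0.666667) − 0.25·ln(0.904762) = −0.5·(-0.405465) − 0.25·(-0.100083) = 0.2278.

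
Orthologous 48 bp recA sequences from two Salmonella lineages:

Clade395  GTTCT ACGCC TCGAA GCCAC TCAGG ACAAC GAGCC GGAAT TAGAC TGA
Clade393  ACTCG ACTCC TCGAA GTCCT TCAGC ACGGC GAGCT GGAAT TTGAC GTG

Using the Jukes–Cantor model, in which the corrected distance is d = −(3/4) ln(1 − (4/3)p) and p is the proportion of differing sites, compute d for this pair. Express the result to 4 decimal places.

Differing sites — 1:G/A; 2:T/C; 5:T/G; 8:G/T; 17:C/T; 19:A/C; 20:C/T; 25:G/C; 28:A/G; 29:A/G; 35:C/T; 42:A/T; 46:T/G; 47:G/T; 48:A/G.
p = 15/48 = 0.312500.
d = −0.75 · ln(1 − (4/3)·0.312500) = −0.75 · ln(0.583333) = −0.75 · (-0.538997) = 0.4042.

0.4042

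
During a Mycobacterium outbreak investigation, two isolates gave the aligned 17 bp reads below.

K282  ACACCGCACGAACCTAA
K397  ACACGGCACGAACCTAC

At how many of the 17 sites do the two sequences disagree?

Differing sites — 5:C/G; 17:A/C.
That gives 2 mismatches out of 17 aligned sites, so the Hamming distance is 2.

2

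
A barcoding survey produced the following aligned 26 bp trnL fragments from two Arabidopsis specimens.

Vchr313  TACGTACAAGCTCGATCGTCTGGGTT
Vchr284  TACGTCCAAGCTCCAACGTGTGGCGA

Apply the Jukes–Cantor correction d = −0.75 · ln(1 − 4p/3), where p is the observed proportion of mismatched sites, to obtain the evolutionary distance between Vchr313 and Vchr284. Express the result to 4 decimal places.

Differing sites — 6:A/C; 14:G/C; 16:T/A; 20:C/G; 24:G/C; 25:T/G; 26:T/A.
p = 7/26 = 0.269231.
d = −0.75 · ln(1 − (4/3)·0.269231) = −0.75 · ln(0.641025) = −0.75 · (-0.444687) = 0.3335.

0.3335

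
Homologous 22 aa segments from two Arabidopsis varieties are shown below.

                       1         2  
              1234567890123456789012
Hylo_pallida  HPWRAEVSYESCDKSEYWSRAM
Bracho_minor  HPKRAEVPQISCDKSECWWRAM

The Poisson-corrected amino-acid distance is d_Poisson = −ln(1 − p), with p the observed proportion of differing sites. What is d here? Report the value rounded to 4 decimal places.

Differing sites — 3:W/K; 8:S/P; 9:Y/Q; 10:E/I; 17:Y/C; 19:S/W.
p = 6/22 = 0.272727.
d = −ln(1 − 0.272727) = −ln(0.727273) = 0.3185.

0.3185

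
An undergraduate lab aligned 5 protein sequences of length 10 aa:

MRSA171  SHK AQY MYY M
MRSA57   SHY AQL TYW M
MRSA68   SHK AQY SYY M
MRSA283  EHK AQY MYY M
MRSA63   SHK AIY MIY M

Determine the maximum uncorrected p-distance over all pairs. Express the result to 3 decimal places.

0.600

Pairwise Hamming distances:
  MRSA171 vs MRSA57: 4
  MRSA171 vs MRSA68: 1
  MRSA171 vs MRSA283: 1
  MRSA171 vs MRSA63: 2
  MRSA57 vs MRSA68: 4
  MRSA57 vs MRSA283: 5
  MRSA57 vs MRSA63: 6
  MRSA68 vs MRSA283: 2
  MRSA68 vs MRSA63: 3
  MRSA283 vs MRSA63: 3
The largest is 6 mismatches, between MRSA57 and MRSA63; p = 6/10 = 0.600.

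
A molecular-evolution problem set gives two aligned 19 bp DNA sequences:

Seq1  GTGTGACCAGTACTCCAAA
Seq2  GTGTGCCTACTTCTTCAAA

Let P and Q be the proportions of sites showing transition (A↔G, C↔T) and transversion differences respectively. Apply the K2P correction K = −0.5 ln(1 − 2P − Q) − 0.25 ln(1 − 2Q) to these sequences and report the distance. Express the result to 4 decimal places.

0.3246

The sequences differ at positions 6 (A/C, transversion), 8 (C/T, transition), 10 (G/C, transversion), 12 (A/T, transversion), 15 (C/T, transition).
Of the 5 differences, 2 transitions and 3 transversions over 19 sites: P = 2/19 = 0.105263, Q = 3/19 = 0.157895.
d = −0.5·ln(0.631579) − 0.25·ln(0.684210) = −0.5·(-0.459532) − 0.25·(-0.379490) = 0.3246.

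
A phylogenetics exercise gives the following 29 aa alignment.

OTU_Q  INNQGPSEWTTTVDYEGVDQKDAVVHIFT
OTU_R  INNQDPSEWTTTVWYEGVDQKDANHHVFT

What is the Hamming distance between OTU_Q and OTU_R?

5

The sequences differ at positions 5 (G/D), 14 (D/W), 24 (V/N), 25 (V/H), 27 (I/V).
That gives 5 mismatches out of 29 aligned sites, so the Hamming distance is 5.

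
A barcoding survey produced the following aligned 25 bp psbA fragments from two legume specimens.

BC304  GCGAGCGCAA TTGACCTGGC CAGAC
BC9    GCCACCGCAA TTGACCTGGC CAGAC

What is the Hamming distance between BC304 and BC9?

2

The sequences differ at positions 3 (G/C), 5 (G/C).
That gives 2 mismatches out of 25 aligned sites, so the Hamming distance is 2.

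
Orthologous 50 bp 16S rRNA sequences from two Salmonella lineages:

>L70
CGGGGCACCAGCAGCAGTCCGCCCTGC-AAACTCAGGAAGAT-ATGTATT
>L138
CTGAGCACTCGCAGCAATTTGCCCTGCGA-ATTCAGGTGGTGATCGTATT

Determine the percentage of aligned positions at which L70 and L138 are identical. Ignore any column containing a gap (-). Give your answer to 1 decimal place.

Excluding the 3 gap columns leaves 47 comparable sites.
Mismatches occur at site 2 (G/T), site 4 (G/A), site 9 (C/T), site 10 (A/C), site 17 (G/A), site 19 (C/T), site 20 (C/T), site 32 (C/T), site 38 (A/T), site 39 (A/G), site 41 (A/T), site 42 (T/G), site 44 (A/T), site 45 (T/C).
33 of the 47 comparable sites match, so the percent identity is 33/47 × 100 = 70.2%.

70.2%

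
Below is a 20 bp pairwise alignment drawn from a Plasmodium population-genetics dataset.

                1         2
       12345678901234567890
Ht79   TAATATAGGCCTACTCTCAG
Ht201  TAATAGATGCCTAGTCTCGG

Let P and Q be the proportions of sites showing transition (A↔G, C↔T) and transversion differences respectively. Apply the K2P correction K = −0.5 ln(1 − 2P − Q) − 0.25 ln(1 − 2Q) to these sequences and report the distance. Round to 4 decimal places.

0.2330

Mismatches occur at site 6 (T↔G, transversion), site 8 (G↔T, transversion), site 14 (C↔G, transversion), site 19 (A↔G, transition).
Of the 4 differences, 1 transition and 3 transversions over 20 sites: P = 1/20 = 0.050000, Q = 3/20 = 0.150000.
d = −0.5·ln(0.750000) − 0.25·ln(0.700000) = −0.5·(-0.287682) − 0.25·(-0.356675) = 0.2330.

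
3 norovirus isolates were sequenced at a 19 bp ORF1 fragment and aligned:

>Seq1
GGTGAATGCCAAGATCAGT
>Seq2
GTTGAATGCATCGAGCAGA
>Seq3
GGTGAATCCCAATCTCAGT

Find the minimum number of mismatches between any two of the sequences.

Pairwise Hamming distances:
  Seq1 vs Seq2: 6
  Seq1 vs Seq3: 3
  Seq2 vs Seq3: 9
The smallest is 3, between Seq1 and Seq3.

3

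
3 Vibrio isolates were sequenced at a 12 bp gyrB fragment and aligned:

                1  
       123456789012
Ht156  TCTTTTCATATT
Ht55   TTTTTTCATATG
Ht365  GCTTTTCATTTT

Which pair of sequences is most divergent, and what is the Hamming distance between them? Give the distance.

Pairwise Hamming distances:
  Ht156 vs Ht55: 2
  Ht156 vs Ht365: 2
  Ht55 vs Ht365: 4
The largest is 4, between Ht55 and Ht365.

4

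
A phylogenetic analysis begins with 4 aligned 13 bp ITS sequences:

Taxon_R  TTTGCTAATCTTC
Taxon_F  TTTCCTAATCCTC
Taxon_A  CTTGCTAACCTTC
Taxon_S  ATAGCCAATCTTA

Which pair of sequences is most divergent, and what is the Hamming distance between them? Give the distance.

6

Pairwise Hamming distances:
  Taxon_R vs Taxon_F: 2
  Taxon_R vs Taxon_A: 2
  Taxon_R vs Taxon_S: 4
  Taxon_F vs Taxon_A: 4
  Taxon_F vs Taxon_S: 6
  Taxon_A vs Taxon_S: 5
The largest is 6, between Taxon_F and Taxon_S.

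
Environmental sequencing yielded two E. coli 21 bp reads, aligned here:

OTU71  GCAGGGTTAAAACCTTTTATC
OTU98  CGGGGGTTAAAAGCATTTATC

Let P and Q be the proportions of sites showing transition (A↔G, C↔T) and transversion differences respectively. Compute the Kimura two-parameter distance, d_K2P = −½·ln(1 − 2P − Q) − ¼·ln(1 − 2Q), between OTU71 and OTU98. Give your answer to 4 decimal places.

Mismatches occur at site 1 (G→C, transversion), site 2 (C→G, transversion), site 3 (A→G, transition), site 13 (C→G, transversion), site 15 (T→A, transversion).
Of the 5 differences, 1 transition and 4 transversions over 21 sites: P = 1/21 = 0.047619, Q = 4/21 = 0.190476.
d = −0.5·ln(0.714286) − 0.25·ln(0.619048) = −0.5·(-0.336472) − 0.25·(-0.479572) = 0.2881.

0.2881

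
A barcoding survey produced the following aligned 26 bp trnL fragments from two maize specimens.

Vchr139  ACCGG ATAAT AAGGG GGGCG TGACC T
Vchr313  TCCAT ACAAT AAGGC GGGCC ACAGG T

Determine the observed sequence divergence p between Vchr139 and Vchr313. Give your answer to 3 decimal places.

Mismatches occur at site 1 (A→T), site 4 (G→A), site 5 (G→T), site 7 (T→C), site 15 (G→C), site 20 (G→C), site 21 (T→A), site 22 (G→C), site 24 (C→G), site 25 (C→G).
There are 10 differences over 26 sites, so p = 10/26 = 0.385.

0.385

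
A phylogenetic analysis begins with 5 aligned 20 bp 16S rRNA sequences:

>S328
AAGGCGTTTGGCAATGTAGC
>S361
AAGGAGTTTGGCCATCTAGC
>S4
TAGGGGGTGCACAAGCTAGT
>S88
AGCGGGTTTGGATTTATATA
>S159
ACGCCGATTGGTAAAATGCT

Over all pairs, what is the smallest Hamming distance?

3

Pairwise Hamming distances:
  S328 vs S361: 3
  S328 vs S4: 9
  S328 vs S88: 9
  S328 vs S159: 9
  S361 vs S4: 9
  S361 vs S88: 9
  S361 vs S159: 11
  S4 vs S88: 14
  S4 vs S159: 13
  S88 vs S159: 12
The smallest is 3, between S328 and S361.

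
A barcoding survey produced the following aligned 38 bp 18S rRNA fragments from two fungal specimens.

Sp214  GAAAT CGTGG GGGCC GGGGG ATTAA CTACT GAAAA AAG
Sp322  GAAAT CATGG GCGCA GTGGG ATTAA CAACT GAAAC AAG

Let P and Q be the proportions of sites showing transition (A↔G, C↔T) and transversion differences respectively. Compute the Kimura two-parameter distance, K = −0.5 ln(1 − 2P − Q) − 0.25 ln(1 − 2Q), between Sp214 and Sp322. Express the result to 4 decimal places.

0.1781

The sequences differ at positions 7 (G/A, transition), 12 (G/C, transversion), 15 (C/A, transversion), 17 (G/T, transversion), 27 (T/A, transversion), 35 (A/C, transversion).
Of the 6 differences, 1 transition and 5 transversions over 38 sites: P = 1/38 = 0.026316, Q = 5/38 = 0.131579.
d = −0.5·ln(0.815789) − 0.25·ln(0.736842) = −0.5·(-0.203600) − 0.25·(-0.305382) = 0.1781.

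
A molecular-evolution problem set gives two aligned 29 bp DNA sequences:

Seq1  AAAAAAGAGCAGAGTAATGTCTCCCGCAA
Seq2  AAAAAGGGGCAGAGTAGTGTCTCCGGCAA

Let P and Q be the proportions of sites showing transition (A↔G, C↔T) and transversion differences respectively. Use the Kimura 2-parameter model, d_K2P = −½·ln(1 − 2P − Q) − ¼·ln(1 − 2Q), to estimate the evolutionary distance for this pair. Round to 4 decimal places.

Mismatches occur at site 6 (A↔G, transition), site 8 (A↔G, transition), site 17 (A↔G, transition), site 25 (C↔G, transversion).
Of the 4 differences, 3 transitions and 1 transversion over 29 sites: P = 3/29 = 0.103448, Q = 1/29 = 0.034483.
d = −0.5·ln(0.758621) − 0.25·ln(0.931034) = −0.5·(-0.276253) − 0.25·(-0.071459) = 0.1560.

0.1560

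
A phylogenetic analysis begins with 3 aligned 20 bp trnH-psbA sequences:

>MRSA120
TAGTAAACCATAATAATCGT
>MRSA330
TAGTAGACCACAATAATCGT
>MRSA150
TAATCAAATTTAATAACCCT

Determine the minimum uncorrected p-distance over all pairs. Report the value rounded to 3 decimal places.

0.100

Pairwise Hamming distances:
  MRSA120 vs MRSA330: 2
  MRSA120 vs MRSA150: 7
  MRSA330 vs MRSA150: 9
The smallest is 2 mismatches, between MRSA120 and MRSA330; p = 2/20 = 0.100.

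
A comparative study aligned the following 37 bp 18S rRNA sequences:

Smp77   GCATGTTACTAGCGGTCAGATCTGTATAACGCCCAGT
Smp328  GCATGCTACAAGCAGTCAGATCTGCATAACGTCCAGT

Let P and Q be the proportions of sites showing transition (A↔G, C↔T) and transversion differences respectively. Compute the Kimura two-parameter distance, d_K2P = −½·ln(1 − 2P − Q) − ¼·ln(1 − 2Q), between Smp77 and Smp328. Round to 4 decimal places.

The sequences differ at positions 6 (T/C, transition), 10 (T/A, transversion), 14 (G/A, transition), 25 (T/C, transition), 32 (C/T, transition).
Of the 5 differences, 4 transitions and 1 transversion over 37 sites: P = 4/37 = 0.108108, Q = 1/37 = 0.027027.
d = −0.5·ln(0.756757) − 0.25·ln(0.945946) = −0.5·(-0.278713) − 0.25·(-0.055570) = 0.1532.

0.1532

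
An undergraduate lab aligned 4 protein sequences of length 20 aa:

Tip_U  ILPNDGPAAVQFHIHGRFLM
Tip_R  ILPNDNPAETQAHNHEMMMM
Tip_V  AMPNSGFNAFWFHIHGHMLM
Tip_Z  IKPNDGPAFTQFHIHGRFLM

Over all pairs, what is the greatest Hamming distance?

Pairwise Hamming distances:
  Tip_U vs Tip_R: 9
  Tip_U vs Tip_V: 9
  Tip_U vs Tip_Z: 3
  Tip_R vs Tip_V: 14
  Tip_R vs Tip_Z: 9
  Tip_V vs Tip_Z: 10
The largest is 14, between Tip_R and Tip_V.

14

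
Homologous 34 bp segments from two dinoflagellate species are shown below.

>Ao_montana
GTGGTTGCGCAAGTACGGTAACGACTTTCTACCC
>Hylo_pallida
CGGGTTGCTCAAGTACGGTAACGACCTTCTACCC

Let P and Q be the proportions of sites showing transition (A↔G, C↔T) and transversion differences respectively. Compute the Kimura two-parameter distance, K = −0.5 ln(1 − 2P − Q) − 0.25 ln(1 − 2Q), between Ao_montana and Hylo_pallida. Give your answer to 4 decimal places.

0.1281

The sequences differ at positions 1 (G/C, transversion), 2 (T/G, transversion), 9 (G/T, transversion), 26 (T/C, transition).
Of the 4 differences, 1 transition and 3 transversions over 34 sites: P = 1/34 = 0.029412, Q = 3/34 = 0.088235.
d = −0.5·ln(0.852941) − 0.25·ln(0.823530) = −0.5·(-0.159065) − 0.25·(-0.194155) = 0.1281.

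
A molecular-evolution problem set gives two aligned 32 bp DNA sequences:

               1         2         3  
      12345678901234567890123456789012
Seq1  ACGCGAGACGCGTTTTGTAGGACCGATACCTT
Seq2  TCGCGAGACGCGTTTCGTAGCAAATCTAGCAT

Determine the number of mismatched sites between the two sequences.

9

Mismatches occur at site 1 (A↔T), site 16 (T↔C), site 21 (G↔C), site 23 (C↔A), site 24 (C↔A), site 25 (G↔T), site 26 (A↔C), site 29 (C↔G), site 31 (T↔A).
That gives 9 mismatches out of 32 aligned sites, so the Hamming distance is 9.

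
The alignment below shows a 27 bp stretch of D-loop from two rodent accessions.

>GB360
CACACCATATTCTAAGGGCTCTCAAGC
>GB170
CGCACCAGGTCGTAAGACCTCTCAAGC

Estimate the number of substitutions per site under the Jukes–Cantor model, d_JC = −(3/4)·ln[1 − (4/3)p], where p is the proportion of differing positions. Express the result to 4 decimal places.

0.3181

Differing sites — 2:A/G; 8:T/G; 9:A/G; 11:T/C; 12:C/G; 17:G/A; 18:G/C.
p = 7/27 = 0.259259.
d = −0.75 · ln(1 − (4/3)·0.259259) = −0.75 · ln(0.654321) = −0.75 · (-0.424157) = 0.3181.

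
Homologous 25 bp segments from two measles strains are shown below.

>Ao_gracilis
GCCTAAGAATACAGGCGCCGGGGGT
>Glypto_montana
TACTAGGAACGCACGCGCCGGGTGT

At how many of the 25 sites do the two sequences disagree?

7

Mismatches occur at site 1 (G→T), site 2 (C→A), site 6 (A→G), site 10 (T→C), site 11 (A→G), site 14 (G→C), site 23 (G→T).
That gives 7 mismatches out of 25 aligned sites, so the Hamming distance is 7.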